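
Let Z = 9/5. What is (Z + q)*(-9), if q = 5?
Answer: -306/5 ≈ -61.200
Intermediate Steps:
Z = 9/5 (Z = 9*(⅕) = 9/5 ≈ 1.8000)
(Z + q)*(-9) = (9/5 + 5)*(-9) = (34/5)*(-9) = -306/5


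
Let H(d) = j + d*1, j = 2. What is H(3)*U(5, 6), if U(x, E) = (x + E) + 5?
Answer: 80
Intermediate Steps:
U(x, E) = 5 + E + x (U(x, E) = (E + x) + 5 = 5 + E + x)
H(d) = 2 + d (H(d) = 2 + d*1 = 2 + d)
H(3)*U(5, 6) = (2 + 3)*(5 + 6 + 5) = 5*16 = 80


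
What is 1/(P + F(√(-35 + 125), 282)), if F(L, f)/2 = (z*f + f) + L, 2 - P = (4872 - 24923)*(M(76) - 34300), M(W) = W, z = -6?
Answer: -343114121/235454600059205102 - 3*√10/235454600059205102 ≈ -1.4572e-9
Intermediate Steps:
P = -686225422 (P = 2 - (4872 - 24923)*(76 - 34300) = 2 - (-20051)*(-34224) = 2 - 1*686225424 = 2 - 686225424 = -686225422)
F(L, f) = -10*f + 2*L (F(L, f) = 2*((-6*f + f) + L) = 2*(-5*f + L) = 2*(L - 5*f) = -10*f + 2*L)
1/(P + F(√(-35 + 125), 282)) = 1/(-686225422 + (-10*282 + 2*√(-35 + 125))) = 1/(-686225422 + (-2820 + 2*√90)) = 1/(-686225422 + (-2820 + 2*(3*√10))) = 1/(-686225422 + (-2820 + 6*√10)) = 1/(-686228242 + 6*√10)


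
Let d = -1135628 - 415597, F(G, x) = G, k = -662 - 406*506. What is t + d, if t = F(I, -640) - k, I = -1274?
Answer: -1346401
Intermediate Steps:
k = -206098 (k = -662 - 205436 = -206098)
d = -1551225
t = 204824 (t = -1274 - 1*(-206098) = -1274 + 206098 = 204824)
t + d = 204824 - 1551225 = -1346401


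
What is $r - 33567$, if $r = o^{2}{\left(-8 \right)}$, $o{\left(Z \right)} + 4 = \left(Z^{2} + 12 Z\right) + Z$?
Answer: $-31631$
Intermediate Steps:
$o{\left(Z \right)} = -4 + Z^{2} + 13 Z$ ($o{\left(Z \right)} = -4 + \left(\left(Z^{2} + 12 Z\right) + Z\right) = -4 + \left(Z^{2} + 13 Z\right) = -4 + Z^{2} + 13 Z$)
$r = 1936$ ($r = \left(-4 + \left(-8\right)^{2} + 13 \left(-8\right)\right)^{2} = \left(-4 + 64 - 104\right)^{2} = \left(-44\right)^{2} = 1936$)
$r - 33567 = 1936 - 33567 = -31631$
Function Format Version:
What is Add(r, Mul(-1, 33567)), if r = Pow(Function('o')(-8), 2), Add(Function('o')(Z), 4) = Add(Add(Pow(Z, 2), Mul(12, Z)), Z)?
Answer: -31631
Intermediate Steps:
Function('o')(Z) = Add(-4, Pow(Z, 2), Mul(13, Z)) (Function('o')(Z) = Add(-4, Add(Add(Pow(Z, 2), Mul(12, Z)), Z)) = Add(-4, Add(Pow(Z, 2), Mul(13, Z))) = Add(-4, Pow(Z, 2), Mul(13, Z)))
r = 1936 (r = Pow(Add(-4, Pow(-8, 2), Mul(13, -8)), 2) = Pow(Add(-4, 64, -104), 2) = Pow(-44, 2) = 1936)
Add(r, Mul(-1, 33567)) = Add(1936, Mul(-1, 33567)) = Add(1936, -33567) = -31631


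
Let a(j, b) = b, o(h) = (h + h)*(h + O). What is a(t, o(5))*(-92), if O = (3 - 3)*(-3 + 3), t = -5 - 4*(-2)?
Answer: -4600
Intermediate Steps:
t = 3 (t = -5 + 8 = 3)
O = 0 (O = 0*0 = 0)
o(h) = 2*h**2 (o(h) = (h + h)*(h + 0) = (2*h)*h = 2*h**2)
a(t, o(5))*(-92) = (2*5**2)*(-92) = (2*25)*(-92) = 50*(-92) = -4600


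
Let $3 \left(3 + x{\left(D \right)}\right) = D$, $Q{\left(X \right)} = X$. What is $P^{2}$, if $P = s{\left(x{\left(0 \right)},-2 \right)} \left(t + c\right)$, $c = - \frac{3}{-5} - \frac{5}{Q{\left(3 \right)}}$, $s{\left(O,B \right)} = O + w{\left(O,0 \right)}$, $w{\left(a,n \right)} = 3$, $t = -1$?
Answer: $0$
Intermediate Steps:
$x{\left(D \right)} = -3 + \frac{D}{3}$
$s{\left(O,B \right)} = 3 + O$ ($s{\left(O,B \right)} = O + 3 = 3 + O$)
$c = - \frac{16}{15}$ ($c = - \frac{3}{-5} - \frac{5}{3} = \left(-3\right) \left(- \frac{1}{5}\right) - \frac{5}{3} = \frac{3}{5} - \frac{5}{3} = - \frac{16}{15} \approx -1.0667$)
$P = 0$ ($P = \left(3 + \left(-3 + \frac{1}{3} \cdot 0\right)\right) \left(-1 - \frac{16}{15}\right) = \left(3 + \left(-3 + 0\right)\right) \left(- \frac{31}{15}\right) = \left(3 - 3\right) \left(- \frac{31}{15}\right) = 0 \left(- \frac{31}{15}\right) = 0$)
$P^{2} = 0^{2} = 0$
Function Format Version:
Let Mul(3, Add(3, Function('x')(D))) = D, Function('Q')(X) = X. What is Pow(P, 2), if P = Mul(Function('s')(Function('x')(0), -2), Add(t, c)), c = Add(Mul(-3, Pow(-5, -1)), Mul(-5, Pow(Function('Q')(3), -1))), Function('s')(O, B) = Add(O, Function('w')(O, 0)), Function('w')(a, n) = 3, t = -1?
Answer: 0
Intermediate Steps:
Function('x')(D) = Add(-3, Mul(Rational(1, 3), D))
Function('s')(O, B) = Add(3, O) (Function('s')(O, B) = Add(O, 3) = Add(3, O))
c = Rational(-16, 15) (c = Add(Mul(-3, Pow(-5, -1)), Mul(-5, Pow(3, -1))) = Add(Mul(-3, Rational(-1, 5)), Mul(-5, Rational(1, 3))) = Add(Rational(3, 5), Rational(-5, 3)) = Rational(-16, 15) ≈ -1.0667)
P = 0 (P = Mul(Add(3, Add(-3, Mul(Rational(1, 3), 0))), Add(-1, Rational(-16, 15))) = Mul(Add(3, Add(-3, 0)), Rational(-31, 15)) = Mul(Add(3, -3), Rational(-31, 15)) = Mul(0, Rational(-31, 15)) = 0)
Pow(P, 2) = Pow(0, 2) = 0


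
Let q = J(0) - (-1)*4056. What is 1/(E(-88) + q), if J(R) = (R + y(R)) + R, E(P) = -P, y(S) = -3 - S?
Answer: 1/4141 ≈ 0.00024149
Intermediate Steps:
J(R) = -3 + R (J(R) = (R + (-3 - R)) + R = -3 + R)
q = 4053 (q = (-3 + 0) - (-1)*4056 = -3 - 1*(-4056) = -3 + 4056 = 4053)
1/(E(-88) + q) = 1/(-1*(-88) + 4053) = 1/(88 + 4053) = 1/4141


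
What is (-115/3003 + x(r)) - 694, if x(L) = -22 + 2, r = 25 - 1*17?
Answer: -2144257/3003 ≈ -714.04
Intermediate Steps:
r = 8 (r = 25 - 17 = 8)
x(L) = -20
(-115/3003 + x(r)) - 694 = (-115/3003 - 20) - 694 = -60175/3003 - 694 = -2144257/3003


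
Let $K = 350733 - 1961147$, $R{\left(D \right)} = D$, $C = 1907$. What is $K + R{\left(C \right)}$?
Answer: $-1608507$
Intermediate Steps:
$K = -1610414$
$K + R{\left(C \right)} = -1610414 + 1907 = -1608507$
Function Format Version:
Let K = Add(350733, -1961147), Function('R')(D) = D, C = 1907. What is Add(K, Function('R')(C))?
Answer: -1608507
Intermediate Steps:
K = -1610414
Add(K, Function('R')(C)) = Add(-1610414, 1907) = -1608507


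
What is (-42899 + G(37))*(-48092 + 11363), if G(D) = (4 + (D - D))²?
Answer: 1575049707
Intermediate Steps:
G(D) = 16 (G(D) = (4 + 0)² = 4² = 16)
(-42899 + G(37))*(-48092 + 11363) = (-42899 + 16)*(-48092 + 11363) = -42883*(-36729) = 1575049707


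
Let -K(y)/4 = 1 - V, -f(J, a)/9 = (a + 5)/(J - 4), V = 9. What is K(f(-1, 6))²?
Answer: 1024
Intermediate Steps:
f(J, a) = -9*(5 + a)/(-4 + J) (f(J, a) = -9*(a + 5)/(J - 4) = -9*(5 + a)/(-4 + J))
K(y) = 32 (K(y) = -4*(1 - 1*9) = -4*(1 - 9) = -4*(-8) = 32)
K(f(-1, 6))² = 32² = 1024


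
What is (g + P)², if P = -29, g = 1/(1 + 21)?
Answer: 405769/484 ≈ 838.37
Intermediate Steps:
g = 1/22 ≈ 0.045455
(g + P)² = (1/22 - 29)² = (-637/22)² = 405769/484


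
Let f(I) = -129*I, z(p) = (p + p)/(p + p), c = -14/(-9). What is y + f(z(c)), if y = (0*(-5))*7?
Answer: -129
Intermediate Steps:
c = 14/9 (c = -14*(-⅑) = 14/9 ≈ 1.5556)
z(p) = 1 (z(p) = (2*p)/((2*p)) = (2*p)*(1/(2*p)) = 1)
y = 0 (y = 0*7 = 0)
y + f(z(c)) = 0 - 129*1 = 0 - 129 = -129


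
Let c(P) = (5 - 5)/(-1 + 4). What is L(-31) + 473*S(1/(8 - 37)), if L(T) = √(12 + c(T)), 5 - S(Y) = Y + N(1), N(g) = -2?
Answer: 96492/29 + 2*√3 ≈ 3330.8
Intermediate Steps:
c(P) = 0 (c(P) = 0/3 = 0*(⅓) = 0)
S(Y) = 7 - Y (S(Y) = 5 - (Y - 2) = 5 - (-2 + Y) = 5 + (2 - Y) = 7 - Y)
L(T) = 2*√3 (L(T) = √(12 + 0) = √12 = 2*√3)
L(-31) + 473*S(1/(8 - 37)) = 2*√3 + 473*(7 - 1/(8 - 37)) = 2*√3 + 473*(7 - 1/(-29)) = 2*√3 + 473*(7 - 1*(-1/29)) = 2*√3 + 473*(7 + 1/29) = 2*√3 + 473*(204/29) = 2*√3 + 96492/29 = 96492/29 + 2*√3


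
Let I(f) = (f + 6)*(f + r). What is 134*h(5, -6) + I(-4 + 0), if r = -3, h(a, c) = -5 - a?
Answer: -1354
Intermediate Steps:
I(f) = (-3 + f)*(6 + f) (I(f) = (f + 6)*(f - 3) = (6 + f)*(-3 + f) = (-3 + f)*(6 + f))
134*h(5, -6) + I(-4 + 0) = 134*(-5 - 1*5) + (-18 + (-4 + 0)² + 3*(-4 + 0)) = 134*(-5 - 5) + (-18 + (-4)² + 3*(-4)) = 134*(-10) + (-18 + 16 - 12) = -1340 - 14 = -1354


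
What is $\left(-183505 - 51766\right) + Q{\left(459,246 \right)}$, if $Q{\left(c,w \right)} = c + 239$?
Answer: $-234573$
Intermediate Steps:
$Q{\left(c,w \right)} = 239 + c$
$\left(-183505 - 51766\right) + Q{\left(459,246 \right)} = \left(-183505 - 51766\right) + \left(239 + 459\right) = -235271 + 698 = -234573$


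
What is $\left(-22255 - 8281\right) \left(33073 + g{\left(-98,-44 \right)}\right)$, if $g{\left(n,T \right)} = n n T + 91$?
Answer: $11891084832$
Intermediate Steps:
$g{\left(n,T \right)} = 91 + T n^{2}$ ($g{\left(n,T \right)} = n^{2} T + 91 = T n^{2} + 91 = 91 + T n^{2}$)
$\left(-22255 - 8281\right) \left(33073 + g{\left(-98,-44 \right)}\right) = \left(-22255 - 8281\right) \left(33073 + \left(91 - 44 \left(-98\right)^{2}\right)\right) = - 30536 \left(33073 + \left(91 - 422576\right)\right) = - 30536 \left(33073 - 422485\right) = \left(-30536\right) \left(-389412\right) = 11891084832$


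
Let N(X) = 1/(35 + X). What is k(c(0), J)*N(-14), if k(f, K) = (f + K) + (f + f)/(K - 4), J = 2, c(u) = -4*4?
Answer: 2/21 ≈ 0.095238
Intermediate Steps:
c(u) = -16
k(f, K) = K + f + 2*f/(-4 + K) (k(f, K) = (K + f) + (2*f)/(-4 + K) = (K + f) + 2*f/(-4 + K) = K + f + 2*f/(-4 + K))
k(c(0), J)*N(-14) = ((2² - 4*2 - 2*(-16) + 2*(-16))/(-4 + 2))/(35 - 14) = ((4 - 8 + 32 - 32)/(-2))/21 = -½*(-4)*(1/21) = 2*(1/21) = 2/21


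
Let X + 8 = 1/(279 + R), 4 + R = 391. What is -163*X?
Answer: 868301/666 ≈ 1303.8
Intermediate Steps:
R = 387 (R = -4 + 391 = 387)
X = -5327/666 (X = -8 + 1/(279 + 387) = -8 + 1/666 = -5327/666 ≈ -7.9985)
-163*X = -163*(-5327/666) = 868301/666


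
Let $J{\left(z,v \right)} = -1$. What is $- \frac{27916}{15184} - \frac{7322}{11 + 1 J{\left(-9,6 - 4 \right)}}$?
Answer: $- \frac{13932051}{18980} \approx -734.04$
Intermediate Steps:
$- \frac{27916}{15184} - \frac{7322}{11 + 1 J{\left(-9,6 - 4 \right)}} = - \frac{27916}{15184} - \frac{7322}{11 + 1 \left(-1\right)} = \left(-27916\right) \frac{1}{15184} - \frac{7322}{11 - 1} = - \frac{6979}{3796} - \frac{7322}{10} = - \frac{6979}{3796} - \frac{3661}{5} = - \frac{13932051}{18980}$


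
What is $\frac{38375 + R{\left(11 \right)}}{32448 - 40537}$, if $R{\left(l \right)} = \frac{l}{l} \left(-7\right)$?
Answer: $- \frac{38368}{8089} \approx -4.7432$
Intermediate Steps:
$R{\left(l \right)} = -7$ ($R{\left(l \right)} = 1 \left(-7\right) = -7$)
$\frac{38375 + R{\left(11 \right)}}{32448 - 40537} = \frac{38375 - 7}{32448 - 40537} = \frac{38368}{-8089} = 38368 \left(- \frac{1}{8089}\right) = - \frac{38368}{8089}$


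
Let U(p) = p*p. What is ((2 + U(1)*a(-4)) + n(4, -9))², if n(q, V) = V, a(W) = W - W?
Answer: 49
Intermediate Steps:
a(W) = 0
U(p) = p²
((2 + U(1)*a(-4)) + n(4, -9))² = ((2 + 1²*0) - 9)² = ((2 + 1*0) - 9)² = ((2 + 0) - 9)² = (2 - 9)² = (-7)² = 49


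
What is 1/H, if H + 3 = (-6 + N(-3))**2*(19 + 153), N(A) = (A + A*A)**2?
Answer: 1/154797 ≈ 6.4601e-6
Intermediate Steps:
N(A) = (A + A**2)**2
H = 154797 (H = -3 + (-6 + (-3)**2*(1 - 3)**2)**2*(19 + 153) = -3 + (-6 + 9*(-2)**2)**2*172 = -3 + (-6 + 9*4)**2*172 = -3 + (-6 + 36)**2*172 = -3 + 30**2*172 = -3 + 900*172 = -3 + 154800 = 154797)
1/H = 1/154797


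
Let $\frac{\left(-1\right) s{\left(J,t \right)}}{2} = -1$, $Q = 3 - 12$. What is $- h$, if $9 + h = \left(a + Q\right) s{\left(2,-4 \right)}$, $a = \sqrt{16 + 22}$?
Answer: $27 - 2 \sqrt{38} \approx 14.671$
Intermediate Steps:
$Q = -9$ ($Q = 3 - 12 = -9$)
$s{\left(J,t \right)} = 2$ ($s{\left(J,t \right)} = \left(-2\right) \left(-1\right) = 2$)
$a = \sqrt{38} \approx 6.1644$
$h = -27 + 2 \sqrt{38}$ ($h = -9 + \left(\sqrt{38} - 9\right) 2 = -9 + \left(-9 + \sqrt{38}\right) 2 = -9 - \left(18 - 2 \sqrt{38}\right) = -27 + 2 \sqrt{38} \approx -14.671$)
$- h = - (-27 + 2 \sqrt{38}) = 27 - 2 \sqrt{38}$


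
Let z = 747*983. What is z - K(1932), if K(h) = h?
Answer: 732369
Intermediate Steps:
z = 734301
z - K(1932) = 734301 - 1*1932 = 734301 - 1932 = 732369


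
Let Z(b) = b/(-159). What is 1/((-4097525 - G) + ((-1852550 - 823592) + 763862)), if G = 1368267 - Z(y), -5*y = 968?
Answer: -795/5865566272 ≈ -1.3554e-7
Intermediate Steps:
y = -968/5 (y = -1/5*968 = -968/5 ≈ -193.60)
Z(b) = -b/159 (Z(b) = b*(-1/159) = -b/159)
G = 1087771297/795 (G = 1368267 - (-1)*(-968)/(159*5) = 1368267 - 1*968/795 = 1368267 - 968/795 = 1087771297/795 ≈ 1.3683e+6)
1/((-4097525 - G) + ((-1852550 - 823592) + 763862)) = 1/((-4097525 - 1*1087771297/795) + ((-1852550 - 823592) + 763862)) = 1/((-4097525 - 1087771297/795) + (-2676142 + 763862)) = 1/(-4345303672/795 - 1912280) = 1/(-5865566272/795) = -795/5865566272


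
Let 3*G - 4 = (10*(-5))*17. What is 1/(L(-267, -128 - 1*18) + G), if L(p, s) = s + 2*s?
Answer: -1/720 ≈ -0.0013889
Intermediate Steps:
L(p, s) = 3*s
G = -282 (G = 4/3 + ((10*(-5))*17)/3 = 4/3 + (-50*17)/3 = 4/3 + (1/3)*(-850) = 4/3 - 850/3 = -282)
1/(L(-267, -128 - 1*18) + G) = 1/(3*(-128 - 1*18) - 282) = 1/(3*(-128 - 18) - 282) = 1/(3*(-146) - 282) = 1/(-438 - 282) = 1/(-720) = -1/720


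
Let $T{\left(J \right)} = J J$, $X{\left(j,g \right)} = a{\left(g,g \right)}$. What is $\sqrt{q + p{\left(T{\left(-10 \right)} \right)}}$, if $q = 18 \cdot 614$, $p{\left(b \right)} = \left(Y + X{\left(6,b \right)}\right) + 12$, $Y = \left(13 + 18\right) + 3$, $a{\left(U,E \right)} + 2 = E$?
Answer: $6 \sqrt{311} \approx 105.81$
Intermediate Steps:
$a{\left(U,E \right)} = -2 + E$
$X{\left(j,g \right)} = -2 + g$
$T{\left(J \right)} = J^{2}$
$Y = 34$ ($Y = 31 + 3 = 34$)
$p{\left(b \right)} = 44 + b$ ($p{\left(b \right)} = \left(34 + \left(-2 + b\right)\right) + 12 = \left(32 + b\right) + 12 = 44 + b$)
$q = 11052$
$\sqrt{q + p{\left(T{\left(-10 \right)} \right)}} = \sqrt{11052 + \left(44 + \left(-10\right)^{2}\right)} = \sqrt{11052 + \left(44 + 100\right)} = \sqrt{11052 + 144} = \sqrt{11196} = 6 \sqrt{311}$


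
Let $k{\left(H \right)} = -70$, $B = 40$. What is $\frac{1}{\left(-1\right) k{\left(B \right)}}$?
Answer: $\frac{1}{70} \approx 0.014286$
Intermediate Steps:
$\frac{1}{\left(-1\right) k{\left(B \right)}} = \frac{1}{\left(-1\right) \left(-70\right)} = \frac{1}{70}$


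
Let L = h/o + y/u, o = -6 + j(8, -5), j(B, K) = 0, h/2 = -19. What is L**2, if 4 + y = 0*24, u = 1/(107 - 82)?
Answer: 78961/9 ≈ 8773.4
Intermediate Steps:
h = -38 (h = 2*(-19) = -38)
o = -6 (o = -6 + 0 = -6)
u = 1/25 ≈ 0.040000
y = -4 (y = -4 + 0*24 = -4 + 0 = -4)
L = -281/3 (L = -38/(-6) - 4/1/25 = -38*(-1/6) - 4*25 = 19/3 - 100 = -281/3 ≈ -93.667)
L**2 = (-281/3)**2 = 78961/9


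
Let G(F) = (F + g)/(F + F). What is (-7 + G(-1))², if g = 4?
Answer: 289/4 ≈ 72.250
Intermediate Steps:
G(F) = (4 + F)/(2*F) (G(F) = (F + 4)/(F + F) = (4 + F)/((2*F)) = (4 + F)*(1/(2*F)) = (4 + F)/(2*F))
(-7 + G(-1))² = (-7 + (½)*(4 - 1)/(-1))² = (-7 + (½)*(-1)*3)² = (-7 - 3/2)² = (-17/2)² = 289/4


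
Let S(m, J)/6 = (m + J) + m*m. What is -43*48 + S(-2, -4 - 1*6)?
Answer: -2112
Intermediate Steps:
S(m, J) = 6*J + 6*m + 6*m**2 (S(m, J) = 6*((m + J) + m*m) = 6*((J + m) + m**2) = 6*(J + m + m**2) = 6*J + 6*m + 6*m**2)
-43*48 + S(-2, -4 - 1*6) = -43*48 + (6*(-4 - 1*6) + 6*(-2) + 6*(-2)**2) = -2064 + (6*(-4 - 6) - 12 + 6*4) = -2064 + (6*(-10) - 12 + 24) = -2064 + (-60 - 12 + 24) = -2064 - 48 = -2112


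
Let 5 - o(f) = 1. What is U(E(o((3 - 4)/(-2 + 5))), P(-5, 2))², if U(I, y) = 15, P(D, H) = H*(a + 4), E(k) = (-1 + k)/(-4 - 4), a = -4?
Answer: 225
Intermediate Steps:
o(f) = 4 (o(f) = 5 - 1*1 = 5 - 1 = 4)
E(k) = ⅛ - k/8 (E(k) = (-1 + k)/(-8) = (-1 + k)*(-⅛) = ⅛ - k/8)
P(D, H) = 0 (P(D, H) = H*(-4 + 4) = H*0 = 0)
U(E(o((3 - 4)/(-2 + 5))), P(-5, 2))² = 15² = 225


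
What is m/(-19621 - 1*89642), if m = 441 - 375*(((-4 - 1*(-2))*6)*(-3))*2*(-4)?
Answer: -36147/36421 ≈ -0.99248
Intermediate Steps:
m = 108441 (m = 441 - 375*(((-4 + 2)*6)*(-3))*2*(-4) = 441 - 375*(-2*6*(-3))*2*(-4) = 441 - 375*-12*(-3)*2*(-4) = 441 - 375*36*2*(-4) = 441 - 27000*(-4) = 441 - 375*(-288) = 441 + 108000 = 108441)
m/(-19621 - 1*89642) = 108441/(-19621 - 1*89642) = 108441/(-19621 - 89642) = 108441/(-109263) = 108441*(-1/109263) = -36147/36421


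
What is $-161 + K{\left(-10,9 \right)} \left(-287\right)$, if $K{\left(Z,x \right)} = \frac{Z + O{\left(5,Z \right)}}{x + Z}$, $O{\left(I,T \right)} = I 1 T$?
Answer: $-17381$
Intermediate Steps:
$O{\left(I,T \right)} = I T$
$K{\left(Z,x \right)} = \frac{6 Z}{Z + x}$ ($K{\left(Z,x \right)} = \frac{Z + 5 Z}{x + Z} = \frac{6 Z}{Z + x}$)
$-161 + K{\left(-10,9 \right)} \left(-287\right) = -161 + 6 \left(-10\right) \frac{1}{-10 + 9} \left(-287\right) = -161 + 6 \left(-10\right) \frac{1}{-1} \left(-287\right) = -161 + 6 \left(-10\right) \left(-1\right) \left(-287\right) = -161 + 60 \left(-287\right) = -161 - 17220 = -17381$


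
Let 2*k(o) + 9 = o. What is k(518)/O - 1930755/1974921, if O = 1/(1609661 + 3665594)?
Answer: 1767623280994895/1316614 ≈ 1.3426e+9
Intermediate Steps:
k(o) = -9/2 + o/2
O = 1/5275255 ≈ 1.8956e-7
k(518)/O - 1930755/1974921 = (-9/2 + (½)*518)/(1/5275255) - 1930755/1974921 = (-9/2 + 259)*5275255 - 1930755*1/1974921 = (509/2)*5275255 - 643585/658307 = 2685104795/2 - 643585/658307 = 1767623280994895/1316614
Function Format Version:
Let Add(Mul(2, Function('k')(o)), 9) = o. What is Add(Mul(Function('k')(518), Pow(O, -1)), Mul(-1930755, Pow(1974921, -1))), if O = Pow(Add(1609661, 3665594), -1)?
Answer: Rational(1767623280994895, 1316614) ≈ 1.3426e+9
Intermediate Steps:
Function('k')(o) = Add(Rational(-9, 2), Mul(Rational(1, 2), o))
O = Rational(1, 5275255) (O = Pow(5275255, -1) = Rational(1, 5275255) ≈ 1.8956e-7)
Add(Mul(Function('k')(518), Pow(O, -1)), Mul(-1930755, Pow(1974921, -1))) = Add(Mul(Add(Rational(-9, 2), Mul(Rational(1, 2), 518)), Pow(Rational(1, 5275255), -1)), Mul(-1930755, Pow(1974921, -1))) = Add(Mul(Add(Rational(-9, 2), 259), 5275255), Mul(-1930755, Rational(1, 1974921))) = Add(Mul(Rational(509, 2), 5275255), Rational(-643585, 658307)) = Add(Rational(2685104795, 2), Rational(-643585, 658307)) = Rational(1767623280994895, 1316614)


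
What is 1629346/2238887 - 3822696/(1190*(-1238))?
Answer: 391391767624/117799039505 ≈ 3.3225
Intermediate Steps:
1629346/2238887 - 3822696/(1190*(-1238)) = 1629346*(1/2238887) - 3822696/(-1473220) = 1629346/2238887 - 3822696*(-1/1473220) = 1629346/2238887 + 955674/368305 = 391391767624/117799039505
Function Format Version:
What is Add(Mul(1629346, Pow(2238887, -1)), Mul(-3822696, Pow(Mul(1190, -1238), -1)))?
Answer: Rational(391391767624, 117799039505) ≈ 3.3225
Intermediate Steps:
Add(Mul(1629346, Pow(2238887, -1)), Mul(-3822696, Pow(Mul(1190, -1238), -1))) = Add(Mul(1629346, Rational(1, 2238887)), Mul(-3822696, Pow(-1473220, -1))) = Add(Rational(1629346, 2238887), Mul(-3822696, Rational(-1, 1473220))) = Add(Rational(1629346, 2238887), Rational(955674, 368305)) = Rational(391391767624, 117799039505)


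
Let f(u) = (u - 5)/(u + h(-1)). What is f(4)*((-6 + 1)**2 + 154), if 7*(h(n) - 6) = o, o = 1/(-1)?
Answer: -1253/69 ≈ -18.159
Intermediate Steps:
o = -1
h(n) = 41/7 (h(n) = 6 + (1/7)*(-1) = 6 - 1/7 = 41/7)
f(u) = (-5 + u)/(41/7 + u) (f(u) = (u - 5)/(u + 41/7) = (-5 + u)/(41/7 + u))
f(4)*((-6 + 1)**2 + 154) = (7*(-5 + 4)/(41 + 7*4))*((-6 + 1)**2 + 154) = (7*(-1)/(41 + 28))*((-5)**2 + 154) = (7*(-1)/69)*(25 + 154) = (7*(1/69)*(-1))*179 = -7/69*179 = -1253/69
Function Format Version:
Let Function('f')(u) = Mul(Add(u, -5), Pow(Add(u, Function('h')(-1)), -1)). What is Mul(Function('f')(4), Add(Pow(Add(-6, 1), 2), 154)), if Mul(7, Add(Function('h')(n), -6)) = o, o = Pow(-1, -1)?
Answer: Rational(-1253, 69) ≈ -18.159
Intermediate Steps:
o = -1
Function('h')(n) = Rational(41, 7) (Function('h')(n) = Add(6, Mul(Rational(1, 7), -1)) = Add(6, Rational(-1, 7)) = Rational(41, 7))
Function('f')(u) = Mul(Pow(Add(Rational(41, 7), u), -1), Add(-5, u)) (Function('f')(u) = Mul(Add(u, -5), Pow(Add(u, Rational(41, 7)), -1)) = Mul(Add(-5, u), Pow(Add(Rational(41, 7), u), -1)) = Mul(Pow(Add(Rational(41, 7), u), -1), Add(-5, u)))
Mul(Function('f')(4), Add(Pow(Add(-6, 1), 2), 154)) = Mul(Mul(7, Pow(Add(41, Mul(7, 4)), -1), Add(-5, 4)), Add(Pow(Add(-6, 1), 2), 154)) = Mul(Mul(7, Pow(Add(41, 28), -1), -1), Add(Pow(-5, 2), 154)) = Mul(Mul(7, Pow(69, -1), -1), Add(25, 154)) = Mul(Mul(7, Rational(1, 69), -1), 179) = Mul(Rational(-7, 69), 179) = Rational(-1253, 69)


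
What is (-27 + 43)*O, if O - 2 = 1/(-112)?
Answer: 223/7 ≈ 31.857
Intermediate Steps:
O = 223/112 (O = 2 + 1/(-112) = 2 + 1*(-1/112) = 2 - 1/112 = 223/112 ≈ 1.9911)
(-27 + 43)*O = (-27 + 43)*(223/112) = 16*(223/112) = 223/7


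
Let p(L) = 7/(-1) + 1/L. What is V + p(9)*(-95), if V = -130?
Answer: 4720/9 ≈ 524.44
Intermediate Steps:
p(L) = -7 + 1/L (p(L) = 7*(-1) + 1/L = -7 + 1/L)
V + p(9)*(-95) = -130 + (-7 + 1/9)*(-95) = -130 - 62/9*(-95) = -130 + 5890/9 = 4720/9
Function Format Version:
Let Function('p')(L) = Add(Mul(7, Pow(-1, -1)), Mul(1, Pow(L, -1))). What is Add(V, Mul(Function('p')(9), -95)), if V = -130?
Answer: Rational(4720, 9) ≈ 524.44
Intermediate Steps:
Function('p')(L) = Add(-7, Pow(L, -1)) (Function('p')(L) = Add(Mul(7, -1), Pow(L, -1)) = Add(-7, Pow(L, -1)))
Add(V, Mul(Function('p')(9), -95)) = Add(-130, Mul(Add(-7, Pow(9, -1)), -95)) = Add(-130, Mul(Add(-7, Rational(1, 9)), -95)) = Add(-130, Mul(Rational(-62, 9), -95)) = Add(-130, Rational(5890, 9)) = Rational(4720, 9)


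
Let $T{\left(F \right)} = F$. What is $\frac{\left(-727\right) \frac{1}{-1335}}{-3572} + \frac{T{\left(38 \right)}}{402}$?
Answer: $\frac{30152551}{319497540} \approx 0.094375$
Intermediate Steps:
$\frac{\left(-727\right) \frac{1}{-1335}}{-3572} + \frac{T{\left(38 \right)}}{402} = \frac{\left(-727\right) \frac{1}{-1335}}{-3572} + \frac{38}{402} = \left(-727\right) \left(- \frac{1}{1335}\right) \left(- \frac{1}{3572}\right) + 38 \cdot \frac{1}{402} = \frac{727}{1335} \left(- \frac{1}{3572}\right) + \frac{19}{201} = - \frac{727}{4768620} + \frac{19}{201} = \frac{30152551}{319497540}$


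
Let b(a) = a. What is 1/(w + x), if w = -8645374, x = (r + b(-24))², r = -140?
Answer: -1/8618478 ≈ -1.1603e-7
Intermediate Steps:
x = 26896 (x = (-140 - 24)² = (-164)² = 26896)
1/(w + x) = 1/(-8645374 + 26896) = 1/(-8618478) = -1/8618478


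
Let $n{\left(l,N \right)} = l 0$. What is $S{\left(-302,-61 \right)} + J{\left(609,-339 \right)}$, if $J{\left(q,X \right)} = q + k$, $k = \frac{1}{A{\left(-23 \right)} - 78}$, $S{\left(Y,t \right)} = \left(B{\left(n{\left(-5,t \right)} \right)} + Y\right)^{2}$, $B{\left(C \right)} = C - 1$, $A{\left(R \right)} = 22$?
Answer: $\frac{5175407}{56} \approx 92418.0$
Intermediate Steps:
$n{\left(l,N \right)} = 0$
$B{\left(C \right)} = -1 + C$ ($B{\left(C \right)} = C - 1 = -1 + C$)
$S{\left(Y,t \right)} = \left(-1 + Y\right)^{2}$ ($S{\left(Y,t \right)} = \left(\left(-1 + 0\right) + Y\right)^{2} = \left(-1 + Y\right)^{2}$)
$k = - \frac{1}{56}$ ($k = \frac{1}{22 - 78} = \frac{1}{-56} = - \frac{1}{56} \approx -0.017857$)
$J{\left(q,X \right)} = - \frac{1}{56} + q$ ($J{\left(q,X \right)} = q - \frac{1}{56} = - \frac{1}{56} + q$)
$S{\left(-302,-61 \right)} + J{\left(609,-339 \right)} = \left(-1 - 302\right)^{2} + \left(- \frac{1}{56} + 609\right) = \left(-303\right)^{2} + \frac{34103}{56} = 91809 + \frac{34103}{56} = \frac{5175407}{56}$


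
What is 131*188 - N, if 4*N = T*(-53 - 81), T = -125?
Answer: 40881/2 ≈ 20441.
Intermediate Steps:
N = 8375/2 (N = (-125*(-53 - 81))/4 = (-125*(-134))/4 = (¼)*16750 = 8375/2 ≈ 4187.5)
131*188 - N = 131*188 - 1*8375/2 = 24628 - 8375/2 = 40881/2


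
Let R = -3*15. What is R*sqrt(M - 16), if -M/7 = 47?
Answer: -45*I*sqrt(345) ≈ -835.84*I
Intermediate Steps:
M = -329 (M = -7*47 = -329)
R = -45
R*sqrt(M - 16) = -45*sqrt(-329 - 16) = -45*I*sqrt(345)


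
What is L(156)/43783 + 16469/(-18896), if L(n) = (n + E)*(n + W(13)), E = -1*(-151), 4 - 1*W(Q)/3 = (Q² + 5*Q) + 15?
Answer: -4079882915/827323568 ≈ -4.9314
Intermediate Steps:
W(Q) = -33 - 15*Q - 3*Q² (W(Q) = 12 - 3*((Q² + 5*Q) + 15) = 12 - 3*(15 + Q² + 5*Q) = 12 + (-45 - 15*Q - 3*Q²) = -33 - 15*Q - 3*Q²)
E = 151
L(n) = (-735 + n)*(151 + n) (L(n) = (n + 151)*(n + (-33 - 15*13 - 3*13²)) = (151 + n)*(n + (-33 - 195 - 3*169)) = (151 + n)*(n + (-33 - 195 - 507)) = (151 + n)*(n - 735) = (151 + n)*(-735 + n) = (-735 + n)*(151 + n))
L(156)/43783 + 16469/(-18896) = (-110985 + 156² - 584*156)/43783 + 16469/(-18896) = (-110985 + 24336 - 91104)*(1/43783) + 16469*(-1/18896) = -177753*1/43783 - 16469/18896 = -177753/43783 - 16469/18896 = -4079882915/827323568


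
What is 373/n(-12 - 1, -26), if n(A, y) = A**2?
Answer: 373/169 ≈ 2.2071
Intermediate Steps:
373/n(-12 - 1, -26) = 373/((-12 - 1)**2) = 373/((-13)**2) = 373/169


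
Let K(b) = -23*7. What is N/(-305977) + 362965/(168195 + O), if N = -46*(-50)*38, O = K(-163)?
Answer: 96372770205/51414539218 ≈ 1.8744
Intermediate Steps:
K(b) = -161
O = -161
N = 87400 (N = 2300*38 = 87400)
N/(-305977) + 362965/(168195 + O) = 87400/(-305977) + 362965/(168195 - 161) = 87400*(-1/305977) + 362965/168034 = -87400/305977 + 362965*(1/168034) = -87400/305977 + 362965/168034 = 96372770205/51414539218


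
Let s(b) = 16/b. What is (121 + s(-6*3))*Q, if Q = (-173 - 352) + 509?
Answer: -17296/9 ≈ -1921.8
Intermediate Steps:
Q = -16 (Q = -525 + 509 = -16)
(121 + s(-6*3))*Q = (121 + 16/((-6*3)))*(-16) = (121 + 16/(-18))*(-16) = (121 + 16*(-1/18))*(-16) = (121 - 8/9)*(-16) = (1081/9)*(-16) = -17296/9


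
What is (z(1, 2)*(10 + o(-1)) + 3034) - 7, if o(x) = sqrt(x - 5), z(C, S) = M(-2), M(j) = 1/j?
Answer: 3022 - I*sqrt(6)/2 ≈ 3022.0 - 1.2247*I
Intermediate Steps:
z(C, S) = -1/2 (z(C, S) = 1/(-2) = -1/2)
o(x) = sqrt(-5 + x)
(z(1, 2)*(10 + o(-1)) + 3034) - 7 = (-(10 + sqrt(-5 - 1))/2 + 3034) - 7 = (-(10 + sqrt(-6))/2 + 3034) - 7 = (-(10 + I*sqrt(6))/2 + 3034) - 7 = ((-5 - I*sqrt(6)/2) + 3034) - 7 = (3029 - I*sqrt(6)/2) - 7 = 3022 - I*sqrt(6)/2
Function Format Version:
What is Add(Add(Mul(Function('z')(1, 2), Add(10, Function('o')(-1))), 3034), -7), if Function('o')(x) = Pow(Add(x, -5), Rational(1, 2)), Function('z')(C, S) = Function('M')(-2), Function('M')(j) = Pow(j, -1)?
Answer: Add(3022, Mul(Rational(-1, 2), I, Pow(6, Rational(1, 2)))) ≈ Add(3022.0, Mul(-1.2247, I))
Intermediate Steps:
Function('z')(C, S) = Rational(-1, 2) (Function('z')(C, S) = Pow(-2, -1) = Rational(-1, 2))
Function('o')(x) = Pow(Add(-5, x), Rational(1, 2))
Add(Add(Mul(Function('z')(1, 2), Add(10, Function('o')(-1))), 3034), -7) = Add(Add(Mul(Rational(-1, 2), Add(10, Pow(Add(-5, -1), Rational(1, 2)))), 3034), -7) = Add(Add(Mul(Rational(-1, 2), Add(10, Pow(-6, Rational(1, 2)))), 3034), -7) = Add(Add(Mul(Rational(-1, 2), Add(10, Mul(I, Pow(6, Rational(1, 2))))), 3034), -7) = Add(Add(Add(-5, Mul(Rational(-1, 2), I, Pow(6, Rational(1, 2)))), 3034), -7) = Add(Add(3029, Mul(Rational(-1, 2), I, Pow(6, Rational(1, 2)))), -7) = Add(3022, Mul(Rational(-1, 2), I, Pow(6, Rational(1, 2))))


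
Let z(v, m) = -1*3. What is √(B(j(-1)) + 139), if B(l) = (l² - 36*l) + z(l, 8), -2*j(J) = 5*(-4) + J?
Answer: I*√527/2 ≈ 11.478*I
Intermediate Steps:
z(v, m) = -3
j(J) = 10 - J/2 (j(J) = -(5*(-4) + J)/2 = -(-20 + J)/2 = 10 - J/2)
B(l) = -3 + l² - 36*l (B(l) = (l² - 36*l) - 3 = -3 + l² - 36*l)
√(B(j(-1)) + 139) = √((-3 + (10 - ½*(-1))² - 36*(10 - ½*(-1))) + 139) = √((-3 + (10 + ½)² - 36*(10 + ½)) + 139) = √((-3 + (21/2)² - 36*21/2) + 139) = √((-3 + 441/4 - 378) + 139) = √(-1083/4 + 139) = √(-527/4) = I*√527/2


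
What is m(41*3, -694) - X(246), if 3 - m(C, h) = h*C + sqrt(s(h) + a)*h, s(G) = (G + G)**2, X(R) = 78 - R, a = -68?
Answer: 85533 + 1388*sqrt(481619) ≈ 1.0488e+6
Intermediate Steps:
s(G) = 4*G**2 (s(G) = (2*G)**2 = 4*G**2)
m(C, h) = 3 - C*h - h*sqrt(-68 + 4*h**2) (m(C, h) = 3 - (h*C + sqrt(4*h**2 - 68)*h) = 3 - (C*h + sqrt(-68 + 4*h**2)*h) = 3 - (C*h + h*sqrt(-68 + 4*h**2)) = 3 + (-C*h - h*sqrt(-68 + 4*h**2)) = 3 - C*h - h*sqrt(-68 + 4*h**2))
m(41*3, -694) - X(246) = (3 - 1*41*3*(-694) - 2*(-694)*sqrt(-17 + (-694)**2)) - (78 - 1*246) = (3 - 1*123*(-694) - 2*(-694)*sqrt(-17 + 481636)) - (78 - 246) = (3 + 85362 - 2*(-694)*sqrt(481619)) - 1*(-168) = (3 + 85362 + 1388*sqrt(481619)) + 168 = (85365 + 1388*sqrt(481619)) + 168 = 85533 + 1388*sqrt(481619)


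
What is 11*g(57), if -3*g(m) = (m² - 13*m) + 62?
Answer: -28270/3 ≈ -9423.3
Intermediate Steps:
g(m) = -62/3 - m²/3 + 13*m/3 (g(m) = -((m² - 13*m) + 62)/3 = -(62 + m² - 13*m)/3 = -62/3 - m²/3 + 13*m/3)
11*g(57) = 11*(-62/3 - ⅓*57² + (13/3)*57) = 11*(-62/3 - ⅓*3249 + 247) = 11*(-62/3 - 1083 + 247) = 11*(-2570/3) = -28270/3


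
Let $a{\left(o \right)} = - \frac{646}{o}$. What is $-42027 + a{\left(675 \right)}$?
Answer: $- \frac{28368871}{675} \approx -42028.0$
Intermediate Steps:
$-42027 + a{\left(675 \right)} = -42027 - \frac{646}{675} = - \frac{28368871}{675}$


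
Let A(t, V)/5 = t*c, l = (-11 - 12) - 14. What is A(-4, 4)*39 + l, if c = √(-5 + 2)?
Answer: -37 - 780*I*√3 ≈ -37.0 - 1351.0*I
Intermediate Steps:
c = I*√3 (c = √(-3) = I*√3 ≈ 1.732*I)
l = -37 (l = -23 - 14 = -37)
A(t, V) = 5*I*t*√3 (A(t, V) = 5*(t*(I*√3)) = 5*(I*t*√3) = 5*I*t*√3)
A(-4, 4)*39 + l = (5*I*(-4)*√3)*39 - 37 = -20*I*√3*39 - 37 = -780*I*√3 - 37 = -37 - 780*I*√3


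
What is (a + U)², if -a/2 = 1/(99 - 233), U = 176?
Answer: 139074849/4489 ≈ 30981.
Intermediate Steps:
a = 1/67 (a = -2/(99 - 233) = -2/(-134) = -2*(-1/134) = 1/67 ≈ 0.014925)
(a + U)² = (1/67 + 176)² = (11793/67)² = 139074849/4489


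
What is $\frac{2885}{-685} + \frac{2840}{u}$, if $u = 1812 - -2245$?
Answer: $- \frac{1951809}{555809} \approx -3.5117$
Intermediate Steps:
$u = 4057$ ($u = 1812 + 2245 = 4057$)
$\frac{2885}{-685} + \frac{2840}{u} = \frac{2885}{-685} + \frac{2840}{4057} = 2885 \left(- \frac{1}{685}\right) + 2840 \cdot \frac{1}{4057} = - \frac{577}{137} + \frac{2840}{4057} = - \frac{1951809}{555809}$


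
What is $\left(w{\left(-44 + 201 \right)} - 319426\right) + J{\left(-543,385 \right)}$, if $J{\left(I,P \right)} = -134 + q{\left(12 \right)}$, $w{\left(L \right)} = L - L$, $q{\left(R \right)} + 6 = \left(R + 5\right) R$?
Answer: $-319362$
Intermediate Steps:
$q{\left(R \right)} = -6 + R \left(5 + R\right)$ ($q{\left(R \right)} = -6 + \left(R + 5\right) R = -6 + \left(5 + R\right) R = -6 + R \left(5 + R\right)$)
$w{\left(L \right)} = 0$
$J{\left(I,P \right)} = 64$ ($J{\left(I,P \right)} = -134 + \left(-6 + 12^{2} + 5 \cdot 12\right) = -134 + \left(-6 + 144 + 60\right) = -134 + 198 = 64$)
$\left(w{\left(-44 + 201 \right)} - 319426\right) + J{\left(-543,385 \right)} = \left(0 - 319426\right) + 64 = -319426 + 64 = -319362$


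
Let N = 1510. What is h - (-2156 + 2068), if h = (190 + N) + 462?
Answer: 2250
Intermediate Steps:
h = 2162 (h = (190 + 1510) + 462 = 1700 + 462 = 2162)
h - (-2156 + 2068) = 2162 - (-2156 + 2068) = 2162 - 1*(-88) = 2162 + 88 = 2250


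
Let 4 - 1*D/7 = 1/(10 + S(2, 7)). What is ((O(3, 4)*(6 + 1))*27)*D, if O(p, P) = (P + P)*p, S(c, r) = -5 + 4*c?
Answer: 1619352/13 ≈ 1.2457e+5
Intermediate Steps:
O(p, P) = 2*P*p (O(p, P) = (2*P)*p = 2*P*p)
D = 357/13 (D = 28 - 7/(10 + (-5 + 4*2)) = 28 - 7/(10 + (-5 + 8)) = 28 - 7/(10 + 3) = 28 - 7/13 = 357/13 ≈ 27.462)
((O(3, 4)*(6 + 1))*27)*D = (((2*4*3)*(6 + 1))*27)*(357/13) = ((24*7)*27)*(357/13) = (168*27)*(357/13) = 4536*(357/13) = 1619352/13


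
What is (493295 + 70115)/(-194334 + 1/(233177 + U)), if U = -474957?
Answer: -136221269800/46986074521 ≈ -2.8992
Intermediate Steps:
(493295 + 70115)/(-194334 + 1/(233177 + U)) = (493295 + 70115)/(-194334 + 1/(233177 - 474957)) = 563410/(-194334 + 1/(-241780)) = 563410/(-194334 - 1/241780) = 563410/(-46986074521/241780) = 563410*(-241780/46986074521) = -136221269800/46986074521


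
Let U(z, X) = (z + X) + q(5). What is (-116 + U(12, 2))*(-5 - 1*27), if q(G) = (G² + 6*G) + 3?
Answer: 1408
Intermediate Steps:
q(G) = 3 + G² + 6*G
U(z, X) = 58 + X + z (U(z, X) = (z + X) + (3 + 5² + 6*5) = (X + z) + (3 + 25 + 30) = (X + z) + 58 = 58 + X + z)
(-116 + U(12, 2))*(-5 - 1*27) = (-116 + (58 + 2 + 12))*(-5 - 1*27) = (-116 + 72)*(-5 - 27) = -44*(-32) = 1408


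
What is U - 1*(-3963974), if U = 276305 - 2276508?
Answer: 1963771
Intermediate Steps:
U = -2000203
U - 1*(-3963974) = -2000203 - 1*(-3963974) = -2000203 + 3963974 = 1963771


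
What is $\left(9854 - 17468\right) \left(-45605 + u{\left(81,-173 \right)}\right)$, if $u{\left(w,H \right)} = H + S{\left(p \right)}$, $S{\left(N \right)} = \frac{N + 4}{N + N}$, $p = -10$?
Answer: $\frac{1742757039}{5} \approx 3.4855 \cdot 10^{8}$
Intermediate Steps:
$S{\left(N \right)} = \frac{4 + N}{2 N}$
$u{\left(w,H \right)} = \frac{3}{10} + H$ ($u{\left(w,H \right)} = H + \frac{4 - 10}{2 \left(-10\right)} = H + \frac{1}{2} \left(- \frac{1}{10}\right) \left(-6\right) = H + \frac{3}{10} = \frac{3}{10} + H$)
$\left(9854 - 17468\right) \left(-45605 + u{\left(81,-173 \right)}\right) = \left(9854 - 17468\right) \left(-45605 + \left(\frac{3}{10} - 173\right)\right) = - 7614 \left(-45605 - \frac{1727}{10}\right) = \left(-7614\right) \left(- \frac{457777}{10}\right) = \frac{1742757039}{5}$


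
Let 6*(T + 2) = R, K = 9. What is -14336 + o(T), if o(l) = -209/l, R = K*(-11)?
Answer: -530014/37 ≈ -14325.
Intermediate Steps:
R = -99 (R = 9*(-11) = -99)
T = -37/2 (T = -2 + (⅙)*(-99) = -2 - 33/2 = -37/2 ≈ -18.500)
-14336 + o(T) = -14336 - 209/(-37/2) = -14336 - 209*(-2/37) = -14336 + 418/37 = -530014/37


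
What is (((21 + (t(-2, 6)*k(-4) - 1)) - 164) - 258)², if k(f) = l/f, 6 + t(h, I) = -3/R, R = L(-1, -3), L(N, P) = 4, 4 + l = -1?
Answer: 43125489/256 ≈ 1.6846e+5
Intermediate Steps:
l = -5 (l = -4 - 1 = -5)
R = 4
t(h, I) = -27/4 (t(h, I) = -6 - 3/4 = -6 - 3*¼ = -6 - ¾ = -27/4)
k(f) = -5/f
(((21 + (t(-2, 6)*k(-4) - 1)) - 164) - 258)² = (((21 + (-(-135)/(4*(-4)) - 1)) - 164) - 258)² = (((21 + (-(-135)*(-1)/(4*4) - 1)) - 164) - 258)² = (((21 + (-27/4*5/4 - 1)) - 164) - 258)² = (((21 + (-135/16 - 1)) - 164) - 258)² = (((21 - 151/16) - 164) - 258)² = ((185/16 - 164) - 258)² = (-2439/16 - 258)² = (-6567/16)² = 43125489/256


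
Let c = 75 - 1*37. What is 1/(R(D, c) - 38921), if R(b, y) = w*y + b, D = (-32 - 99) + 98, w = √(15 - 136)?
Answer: -19477/758794420 - 209*I/758794420 ≈ -2.5668e-5 - 2.7544e-7*I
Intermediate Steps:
w = 11*I (w = √(-121) = 11*I ≈ 11.0*I)
D = -33 (D = -131 + 98 = -33)
c = 38 (c = 75 - 37 = 38)
R(b, y) = b + 11*I*y (R(b, y) = (11*I)*y + b = 11*I*y + b = b + 11*I*y)
1/(R(D, c) - 38921) = 1/((-33 + 11*I*38) - 38921) = 1/((-33 + 418*I) - 38921) = 1/(-38954 + 418*I) = (-38954 - 418*I)/1517588840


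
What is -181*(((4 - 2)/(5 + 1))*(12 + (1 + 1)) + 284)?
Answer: -156746/3 ≈ -52249.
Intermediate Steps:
-181*(((4 - 2)/(5 + 1))*(12 + (1 + 1)) + 284) = -181*((2/6)*(12 + 2) + 284) = -181*((2*(⅙))*14 + 284) = -181*((⅓)*14 + 284) = -181*(14/3 + 284) = -181*866/3 = -156746/3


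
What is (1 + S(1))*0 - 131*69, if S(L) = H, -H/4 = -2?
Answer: -9039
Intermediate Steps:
H = 8 (H = -4*(-2) = 8)
S(L) = 8
(1 + S(1))*0 - 131*69 = (1 + 8)*0 - 131*69 = 9*0 - 9039 = 0 - 9039 = -9039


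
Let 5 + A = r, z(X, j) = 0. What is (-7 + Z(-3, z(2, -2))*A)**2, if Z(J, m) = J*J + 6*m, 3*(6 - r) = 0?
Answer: 4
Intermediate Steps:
r = 6 (r = 6 - 1/3*0 = 6 + 0 = 6)
A = 1 (A = -5 + 6 = 1)
Z(J, m) = J**2 + 6*m
(-7 + Z(-3, z(2, -2))*A)**2 = (-7 + ((-3)**2 + 6*0)*1)**2 = (-7 + (9 + 0)*1)**2 = (-7 + 9*1)**2 = (-7 + 9)**2 = 2**2 = 4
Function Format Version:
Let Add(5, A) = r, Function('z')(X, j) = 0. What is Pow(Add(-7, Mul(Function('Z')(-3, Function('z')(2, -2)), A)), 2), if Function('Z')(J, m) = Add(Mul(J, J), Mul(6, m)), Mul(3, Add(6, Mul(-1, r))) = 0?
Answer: 4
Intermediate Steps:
r = 6 (r = Add(6, Mul(Rational(-1, 3), 0)) = Add(6, 0) = 6)
A = 1 (A = Add(-5, 6) = 1)
Function('Z')(J, m) = Add(Pow(J, 2), Mul(6, m))
Pow(Add(-7, Mul(Function('Z')(-3, Function('z')(2, -2)), A)), 2) = Pow(Add(-7, Mul(Add(Pow(-3, 2), Mul(6, 0)), 1)), 2) = Pow(Add(-7, Mul(Add(9, 0), 1)), 2) = Pow(Add(-7, Mul(9, 1)), 2) = Pow(Add(-7, 9), 2) = Pow(2, 2) = 4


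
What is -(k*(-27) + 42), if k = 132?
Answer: 3522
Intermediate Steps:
-(k*(-27) + 42) = -(132*(-27) + 42) = -(-3564 + 42) = -1*(-3522) = 3522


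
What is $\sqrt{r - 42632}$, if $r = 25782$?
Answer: $5 i \sqrt{674} \approx 129.81 i$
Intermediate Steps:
$\sqrt{r - 42632} = \sqrt{25782 - 42632} = \sqrt{-16850} = 5 i \sqrt{674}$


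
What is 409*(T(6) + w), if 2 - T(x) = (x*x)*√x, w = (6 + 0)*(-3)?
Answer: -6544 - 14724*√6 ≈ -42610.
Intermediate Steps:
w = -18 (w = 6*(-3) = -18)
T(x) = 2 - x^(5/2) (T(x) = 2 - x*x*√x = 2 - x²*√x = 2 - x^(5/2))
409*(T(6) + w) = 409*((2 - 6^(5/2)) - 18) = 409*((2 - 36*√6) - 18) = 409*(-16 - 36*√6) = -6544 - 14724*√6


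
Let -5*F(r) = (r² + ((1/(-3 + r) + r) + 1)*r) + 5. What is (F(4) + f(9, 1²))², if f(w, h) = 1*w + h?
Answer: 1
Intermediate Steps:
f(w, h) = h + w (f(w, h) = w + h = h + w)
F(r) = -1 - r²/5 - r*(1 + r + 1/(-3 + r))/5 (F(r) = -((r² + ((1/(-3 + r) + r) + 1)*r) + 5)/5 = -((r² + ((r + 1/(-3 + r)) + 1)*r) + 5)/5 = -((r² + (1 + r + 1/(-3 + r))*r) + 5)/5 = -((r² + r*(1 + r + 1/(-3 + r))) + 5)/5 = -(5 + r² + r*(1 + r + 1/(-3 + r)))/5 = -1 - r²/5 - r*(1 + r + 1/(-3 + r))/5)
(F(4) + f(9, 1²))² = ((15 - 3*4 - 2*4³ + 5*4²)/(5*(-3 + 4)) + (1² + 9))² = ((⅕)*(15 - 12 - 2*64 + 5*16)/1 + (1 + 9))² = ((⅕)*1*(15 - 12 - 128 + 80) + 10)² = ((⅕)*1*(-45) + 10)² = (-9 + 10)² = 1² = 1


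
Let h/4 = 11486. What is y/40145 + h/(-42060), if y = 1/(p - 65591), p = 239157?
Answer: -16006446399101/14653298268210 ≈ -1.0923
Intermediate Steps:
h = 45944 (h = 4*11486 = 45944)
y = 1/173566 (y = 1/(239157 - 65591) = 1/173566 ≈ 5.7615e-6)
y/40145 + h/(-42060) = (1/173566)/40145 + 45944/(-42060) = (1/173566)*(1/40145) + 45944*(-1/42060) = 1/6967807070 - 11486/10515 = -16006446399101/14653298268210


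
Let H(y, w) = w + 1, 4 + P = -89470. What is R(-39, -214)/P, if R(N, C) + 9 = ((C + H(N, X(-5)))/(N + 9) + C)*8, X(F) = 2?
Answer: 24971/1342110 ≈ 0.018606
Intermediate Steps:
P = -89474 (P = -4 - 89470 = -89474)
H(y, w) = 1 + w
R(N, C) = -9 + 8*C + 8*(3 + C)/(9 + N) (R(N, C) = -9 + ((C + (1 + 2))/(N + 9) + C)*8 = -9 + ((C + 3)/(9 + N) + C)*8 = -9 + ((3 + C)/(9 + N) + C)*8 = -9 + (C + (3 + C)/(9 + N))*8 = -9 + (8*C + 8*(3 + C)/(9 + N)) = -9 + 8*C + 8*(3 + C)/(9 + N))
R(-39, -214)/P = ((-57 - 9*(-39) + 80*(-214) + 8*(-214)*(-39))/(9 - 39))/(-89474) = ((-57 + 351 - 17120 + 66768)/(-30))*(-1/89474) = -1/30*49942*(-1/89474) = -24971/15*(-1/89474) = 24971/1342110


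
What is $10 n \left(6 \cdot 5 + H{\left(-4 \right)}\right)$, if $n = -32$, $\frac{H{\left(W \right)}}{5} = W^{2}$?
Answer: $-35200$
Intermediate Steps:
$H{\left(W \right)} = 5 W^{2}$
$10 n \left(6 \cdot 5 + H{\left(-4 \right)}\right) = 10 \left(-32\right) \left(6 \cdot 5 + 5 \left(-4\right)^{2}\right) = - 320 \left(30 + 5 \cdot 16\right) = - 320 \left(30 + 80\right) = \left(-320\right) 110 = -35200$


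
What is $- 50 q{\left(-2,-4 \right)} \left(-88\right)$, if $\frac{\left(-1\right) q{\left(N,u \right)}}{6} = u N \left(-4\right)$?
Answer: $844800$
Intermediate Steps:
$q{\left(N,u \right)} = 24 N u$ ($q{\left(N,u \right)} = - 6 u N \left(-4\right) = - 6 N u \left(-4\right) = - 6 \left(- 4 N u\right) = 24 N u$)
$- 50 q{\left(-2,-4 \right)} \left(-88\right) = - 50 \cdot 24 \left(-2\right) \left(-4\right) \left(-88\right) = \left(-50\right) 192 \left(-88\right) = \left(-9600\right) \left(-88\right) = 844800$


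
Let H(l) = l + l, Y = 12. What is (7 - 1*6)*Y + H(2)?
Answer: 16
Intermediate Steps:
H(l) = 2*l
(7 - 1*6)*Y + H(2) = (7 - 1*6)*12 + 2*2 = (7 - 6)*12 + 4 = 1*12 + 4 = 12 + 4 = 16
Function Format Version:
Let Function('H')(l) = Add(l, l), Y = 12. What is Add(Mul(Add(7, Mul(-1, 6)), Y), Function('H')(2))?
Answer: 16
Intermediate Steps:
Function('H')(l) = Mul(2, l)
Add(Mul(Add(7, Mul(-1, 6)), Y), Function('H')(2)) = Add(Mul(Add(7, Mul(-1, 6)), 12), Mul(2, 2)) = Add(Mul(Add(7, -6), 12), 4) = Add(Mul(1, 12), 4) = Add(12, 4) = 16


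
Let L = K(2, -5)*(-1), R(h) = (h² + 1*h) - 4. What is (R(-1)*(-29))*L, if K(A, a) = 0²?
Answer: 0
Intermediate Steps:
K(A, a) = 0
R(h) = -4 + h + h² (R(h) = (h² + h) - 4 = (h + h²) - 4 = -4 + h + h²)
L = 0 (L = 0*(-1) = 0)
(R(-1)*(-29))*L = ((-4 - 1 + (-1)²)*(-29))*0 = ((-4 - 1 + 1)*(-29))*0 = -4*(-29)*0 = 116*0 = 0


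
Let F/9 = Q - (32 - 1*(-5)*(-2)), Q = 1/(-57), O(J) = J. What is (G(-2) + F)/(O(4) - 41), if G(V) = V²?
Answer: 3689/703 ≈ 5.2475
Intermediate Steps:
Q = -1/57 ≈ -0.017544
F = -3765/19 (F = 9*(-1/57 - (32 - 1*(-5)*(-2))) = 9*(-1/57 - (32 - (-5)*(-2))) = 9*(-1/57 - (32 - 1*10)) = 9*(-1/57 - (32 - 10)) = 9*(-1/57 - 1*22) = 9*(-1/57 - 22) = 9*(-1255/57) = -3765/19 ≈ -198.16)
(G(-2) + F)/(O(4) - 41) = ((-2)² - 3765/19)/(4 - 41) = (4 - 3765/19)/(-37) = -1/37*(-3689/19) = 3689/703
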